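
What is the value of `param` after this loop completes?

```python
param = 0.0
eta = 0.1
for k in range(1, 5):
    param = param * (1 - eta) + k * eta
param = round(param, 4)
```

Moving average with lr=0.1
`param` takes the values: 0.0 → 0.1 → 0.29 → 0.561 → 0.9049

Answer: 0.9049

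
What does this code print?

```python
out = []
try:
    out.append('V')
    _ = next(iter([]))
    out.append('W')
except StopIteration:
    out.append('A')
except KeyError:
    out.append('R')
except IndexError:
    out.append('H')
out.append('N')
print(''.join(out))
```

Execution trace: 'V' (try body) → 'A' (except StopIteration) → 'N' (after the try/except). Output: VAN

Answer: VAN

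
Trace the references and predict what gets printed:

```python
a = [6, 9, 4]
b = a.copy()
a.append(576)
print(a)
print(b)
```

Key concept: list.copy() creates independent copy.
Step by step:
`a = [6, 9, 4]` → a = [6, 9, 4]
`b = a.copy()` → b = [6, 9, 4]
`a.append(576)` → a = [6, 9, 4, 576]
`print(a)` → prints [6, 9, 4, 576]
`print(b)` → prints [6, 9, 4]

Answer:
[6, 9, 4, 576]
[6, 9, 4]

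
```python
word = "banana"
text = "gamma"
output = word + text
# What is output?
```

Trace:
`word = "banana"` → word = 'banana'
`text = "gamma"` → text = 'gamma'
`output = word + text` → output = 'bananagamma'
So output = 'bananagamma'

Answer: 'bananagamma'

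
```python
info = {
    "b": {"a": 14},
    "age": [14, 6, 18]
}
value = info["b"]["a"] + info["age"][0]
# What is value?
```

Trace:
`info = { ...` → info = {'b': {'a': 14}, 'age': [14, 6, 18]}
`value = info["b"]["a"] + info["age"][0]` → value = 28
So value = 28

Answer: 28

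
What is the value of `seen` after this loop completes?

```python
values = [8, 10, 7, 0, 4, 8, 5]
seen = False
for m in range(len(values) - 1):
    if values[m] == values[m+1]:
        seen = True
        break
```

Check consecutive duplicates in [8, 10, 7, 0, 4, 8, 5]
`seen` takes the values: False

Answer: False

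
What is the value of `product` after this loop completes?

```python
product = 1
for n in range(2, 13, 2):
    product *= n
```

Product of even numbers 2 to 12
`product` takes the values: 1 → 2 → 8 → 48 → 384 → 3840 → 46080

Answer: 46080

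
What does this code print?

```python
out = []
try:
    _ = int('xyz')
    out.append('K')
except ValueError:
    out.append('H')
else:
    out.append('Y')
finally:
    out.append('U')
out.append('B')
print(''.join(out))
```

Execution trace: 'H' (except ValueError) → 'U' (finally) → 'B' (after the try/except). Output: HUB

Answer: HUB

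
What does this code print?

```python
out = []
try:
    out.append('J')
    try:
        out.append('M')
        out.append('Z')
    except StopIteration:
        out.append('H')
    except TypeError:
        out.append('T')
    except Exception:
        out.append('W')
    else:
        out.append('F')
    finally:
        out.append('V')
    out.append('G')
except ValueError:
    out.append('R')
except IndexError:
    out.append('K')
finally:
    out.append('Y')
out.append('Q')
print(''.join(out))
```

Execution trace: 'J' (try body) → 'M' (inner try body) → 'Z' (inner try body, no exception) → 'F' (inner else) → 'V' (inner finally) → 'G' (try body, no exception) → 'Y' (finally) → 'Q' (after the try/except). Output: JMZFVGYQ

Answer: JMZFVGYQ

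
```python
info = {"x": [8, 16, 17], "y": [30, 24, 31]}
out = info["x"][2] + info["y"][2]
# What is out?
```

Trace:
`info = {"x": [8, 16, 17], "y": [30, 24, 31]}` → info = {'x': [8, 16, 17], 'y': [30, 24, 31]}
`out = info["x"][2] + info["y"][2]` → out = 48
So out = 48

Answer: 48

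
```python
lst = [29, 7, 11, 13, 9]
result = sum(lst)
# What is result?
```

Trace:
`lst = [29, 7, 11, 13, 9]` → lst = [29, 7, 11, 13, 9]
`result = sum(lst)` → result = 69
So result = 69

Answer: 69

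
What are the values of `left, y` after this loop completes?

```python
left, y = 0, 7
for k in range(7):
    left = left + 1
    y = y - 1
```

left goes 0→7, y goes 7→0
`left, y` takes the values: (0, 7) → (1, 7) → (1, 6) → (2, 6) → (2, 5) → (3, 5) → (3, 4) → (4, 4) → (4, 3) → (5, 3) → (5, 2) → (6, 2) → (6, 1) → (7, 1) → (7, 0)

Answer: 7, 0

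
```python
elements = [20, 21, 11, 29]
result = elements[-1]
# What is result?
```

Trace:
`elements = [20, 21, 11, 29]` → elements = [20, 21, 11, 29]
`result = elements[-1]` → result = 29
So result = 29

Answer: 29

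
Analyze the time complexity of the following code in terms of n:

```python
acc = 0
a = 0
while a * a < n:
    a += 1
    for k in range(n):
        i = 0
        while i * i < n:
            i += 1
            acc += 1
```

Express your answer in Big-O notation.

Each loop level contributes: √n × n × √n. Multiplying the contributions gives O(n^2).

Answer: O(n^2)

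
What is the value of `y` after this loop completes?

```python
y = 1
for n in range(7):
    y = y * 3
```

Multiply by 3, 7 times: 1 * 3^7 = 2187
`y` takes the values: 1 → 3 → 9 → 27 → 81 → 243 → 729 → 2187

Answer: 2187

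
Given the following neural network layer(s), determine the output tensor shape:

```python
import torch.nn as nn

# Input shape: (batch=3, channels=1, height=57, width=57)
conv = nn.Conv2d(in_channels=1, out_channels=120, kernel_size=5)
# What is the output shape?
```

Input: (3, 1, 57, 57) -> Output: (3, 120, 53, 53)

Answer: (3, 120, 53, 53)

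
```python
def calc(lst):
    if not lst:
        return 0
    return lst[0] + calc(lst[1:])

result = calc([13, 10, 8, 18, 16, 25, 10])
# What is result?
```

13 + 10 + 8 + 18 + 16 + 25 + 10 + 0 = 100

Answer: 100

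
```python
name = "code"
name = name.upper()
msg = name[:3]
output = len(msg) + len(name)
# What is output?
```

Trace:
`name = "code"` → name = 'code'
`name = name.upper()` → name = 'CODE'
`msg = name[:3]` → msg = 'COD'
`output = len(msg) + len(name)` → output = 7
So output = 7

Answer: 7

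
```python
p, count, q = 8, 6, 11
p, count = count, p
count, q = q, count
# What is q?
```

Trace:
`p, count, q = 8, 6, 11` → p = 8; count = 6; q = 11
`p, count = count, p` → p = 6; count = 8
`count, q = q, count` → count = 11; q = 8
So q = 8

Answer: 8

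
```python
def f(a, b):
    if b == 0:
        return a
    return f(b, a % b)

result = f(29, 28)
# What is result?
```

f(29, 28) -> f(28, 1) -> f(1, 0) -> 1

Answer: 1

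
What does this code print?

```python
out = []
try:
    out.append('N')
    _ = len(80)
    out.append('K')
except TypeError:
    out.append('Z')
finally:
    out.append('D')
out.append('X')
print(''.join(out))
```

Execution trace: 'N' (try body) → 'Z' (except TypeError) → 'D' (finally) → 'X' (after the try/except). Output: NZDX

Answer: NZDX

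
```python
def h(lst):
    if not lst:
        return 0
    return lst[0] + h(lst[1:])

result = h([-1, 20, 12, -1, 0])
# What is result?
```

(-1) + 20 + 12 + (-1) + 0 + 0 = 30

Answer: 30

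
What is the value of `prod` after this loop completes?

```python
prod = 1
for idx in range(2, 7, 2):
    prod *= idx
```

Product of even numbers 2 to 6
`prod` takes the values: 1 → 2 → 8 → 48

Answer: 48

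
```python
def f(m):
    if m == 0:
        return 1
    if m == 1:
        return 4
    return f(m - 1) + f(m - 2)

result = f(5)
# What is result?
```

Build up from base cases: f(0)=1, f(1)=4, f(2)=5, f(3)=9, f(4)=14, f(5)=23

Answer: 23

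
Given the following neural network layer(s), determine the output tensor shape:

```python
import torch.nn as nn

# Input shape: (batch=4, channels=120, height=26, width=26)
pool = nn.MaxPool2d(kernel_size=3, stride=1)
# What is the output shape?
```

Input: (4, 120, 26, 26) -> Output: (4, 120, 24, 24)

Answer: (4, 120, 24, 24)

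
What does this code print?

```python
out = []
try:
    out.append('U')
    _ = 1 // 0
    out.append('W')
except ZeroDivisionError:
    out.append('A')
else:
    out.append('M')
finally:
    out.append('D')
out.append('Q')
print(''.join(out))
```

Execution trace: 'U' (try body) → 'A' (except ZeroDivisionError) → 'D' (finally) → 'Q' (after the try/except). Output: UADQ

Answer: UADQ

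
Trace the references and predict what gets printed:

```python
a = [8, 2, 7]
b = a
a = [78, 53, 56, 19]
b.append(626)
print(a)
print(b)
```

Key concept: rebinding vs mutation: a is rebound to a new list, b still points at the original.
Step by step:
`a = [8, 2, 7]` → a = [8, 2, 7]
`b = a` → b = [8, 2, 7] (same object as a)
`a = [78, 53, 56, 19]` → a = [78, 53, 56, 19]
`b.append(626)` → b = [8, 2, 7, 626]
`print(a)` → prints [78, 53, 56, 19]
`print(b)` → prints [8, 2, 7, 626]

Answer:
[78, 53, 56, 19]
[8, 2, 7, 626]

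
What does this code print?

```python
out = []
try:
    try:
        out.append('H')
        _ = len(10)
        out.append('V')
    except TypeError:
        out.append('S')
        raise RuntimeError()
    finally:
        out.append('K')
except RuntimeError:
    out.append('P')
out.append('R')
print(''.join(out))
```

Execution trace: 'H' (inner try body) → 'S' (inner except TypeError) → 'K' (inner finally) → 'P' (outer except RuntimeError) → 'R' (after the try/except). Output: HSKPR

Answer: HSKPR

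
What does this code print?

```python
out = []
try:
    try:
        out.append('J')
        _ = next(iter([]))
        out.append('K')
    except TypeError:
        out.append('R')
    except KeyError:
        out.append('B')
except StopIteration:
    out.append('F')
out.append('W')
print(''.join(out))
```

Execution trace: 'J' (try body) → 'F' (outer except StopIteration) → 'W' (after the try/except). Output: JFW

Answer: JFW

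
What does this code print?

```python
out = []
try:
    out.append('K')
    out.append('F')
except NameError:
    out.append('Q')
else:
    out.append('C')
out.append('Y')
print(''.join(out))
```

Execution trace: 'K' (try body) → 'F' (try body, no exception) → 'C' (else) → 'Y' (after the try/except). Output: KFCY

Answer: KFCY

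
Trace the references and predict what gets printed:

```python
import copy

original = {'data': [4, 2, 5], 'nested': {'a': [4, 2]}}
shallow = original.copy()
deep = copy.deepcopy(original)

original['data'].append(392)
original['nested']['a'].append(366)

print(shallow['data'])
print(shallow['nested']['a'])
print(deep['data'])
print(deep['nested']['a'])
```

Key concept: comparing shallow vs deep copy.
Step by step:
`original = {'data': [4, 2, 5], 'nested': {'a': [4, 2]}}` → original = {'data': [4, 2, 5], 'nested': {'a': [4, 2]}}
`shallow = original.copy()` → shallow = {'data': [4, 2, 5], 'nested': {'a': [4, 2]}}
`deep = copy.deepcopy(original)` → deep = {'data': [4, 2, 5], 'nested': {'a': [4, 2]}}
`original['data'].append(392)` → original = {'data': [4, 2, 5, 392], 'nested': {'a': [4, 2]}}; shallow = {'data': [4, 2, 5, 392], 'nested': {'a': [4, 2]}}
`original['nested']['a'].append(366)` → original = {'data': [4, 2, 5, 392], 'nested': {'a': [4, 2, 366]}}; shallow = {'data': [4, 2, 5, 392], 'nested': {'a': [4, 2, 366]}}
`print(shallow['data'])` → prints [4, 2, 5, 392]
`print(shallow['nested']['a'])` → prints [4, 2, 366]
`print(deep['data'])` → prints [4, 2, 5]
`print(deep['nested']['a'])` → prints [4, 2]

Answer:
[4, 2, 5, 392]
[4, 2, 366]
[4, 2, 5]
[4, 2]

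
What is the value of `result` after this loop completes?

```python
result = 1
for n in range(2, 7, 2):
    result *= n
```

Product of even numbers 2 to 6
`result` takes the values: 1 → 2 → 8 → 48

Answer: 48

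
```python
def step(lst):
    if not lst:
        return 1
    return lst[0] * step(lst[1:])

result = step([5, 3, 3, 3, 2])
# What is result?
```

Product over [5, 3, 3, 3, 2] = 5 * 3 * 3 * 3 * 2 = 270

Answer: 270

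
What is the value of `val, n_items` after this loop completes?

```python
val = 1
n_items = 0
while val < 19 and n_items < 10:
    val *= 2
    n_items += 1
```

Double until >= 19 or 10 iterations
`val, n_items` takes the values: (1, 0) → (2, 0) → (2, 1) → (4, 1) → (4, 2) → (8, 2) → (8, 3) → (16, 3) → (16, 4) → (32, 4) → (32, 5)

Answer: 32, 5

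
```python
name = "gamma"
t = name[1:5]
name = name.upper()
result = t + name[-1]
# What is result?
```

Trace:
`name = "gamma"` → name = 'gamma'
`t = name[1:5]` → t = 'amma'
`name = name.upper()` → name = 'GAMMA'
`result = t + name[-1]` → result = 'ammaA'
So result = 'ammaA'

Answer: 'ammaA'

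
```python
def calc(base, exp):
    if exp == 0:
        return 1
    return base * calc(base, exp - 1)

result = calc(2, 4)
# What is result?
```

calc(2, 4) = 2 * 2 * 2 * 2 = 16

Answer: 16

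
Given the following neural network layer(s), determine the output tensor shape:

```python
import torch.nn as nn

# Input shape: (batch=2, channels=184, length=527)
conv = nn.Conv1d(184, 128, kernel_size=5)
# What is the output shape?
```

Input: (2, 184, 527) -> Output: (2, 128, 523)

Answer: (2, 128, 523)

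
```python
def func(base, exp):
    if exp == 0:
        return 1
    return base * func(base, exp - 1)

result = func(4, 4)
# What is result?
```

func(4, 4) = 4 * 4 * 4 * 4 = 256

Answer: 256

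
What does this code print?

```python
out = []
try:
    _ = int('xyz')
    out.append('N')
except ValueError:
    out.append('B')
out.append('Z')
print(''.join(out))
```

Execution trace: 'B' (except ValueError) → 'Z' (after the try/except). Output: BZ

Answer: BZ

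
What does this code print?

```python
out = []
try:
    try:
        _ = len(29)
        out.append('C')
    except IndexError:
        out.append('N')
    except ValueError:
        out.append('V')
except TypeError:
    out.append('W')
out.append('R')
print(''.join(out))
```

Execution trace: 'W' (outer except TypeError) → 'R' (after the try/except). Output: WR

Answer: WR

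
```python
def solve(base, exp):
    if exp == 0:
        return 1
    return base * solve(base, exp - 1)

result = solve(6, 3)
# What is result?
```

solve(6, 3) = 6 * 6 * 6 = 216

Answer: 216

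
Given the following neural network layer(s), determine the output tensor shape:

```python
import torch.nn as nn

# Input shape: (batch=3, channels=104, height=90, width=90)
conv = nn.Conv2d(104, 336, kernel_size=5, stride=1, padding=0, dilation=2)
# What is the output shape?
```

Input: (3, 104, 90, 90) -> Output: (3, 336, 82, 82)

Answer: (3, 336, 82, 82)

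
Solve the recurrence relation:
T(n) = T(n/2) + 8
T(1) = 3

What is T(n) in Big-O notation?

Each step divides n by 2 and adds 8. After log_2(n) steps we reach T(1)=3. So T(n) = 8·log_2(n) + 3 = O(log n).

Answer: O(log n)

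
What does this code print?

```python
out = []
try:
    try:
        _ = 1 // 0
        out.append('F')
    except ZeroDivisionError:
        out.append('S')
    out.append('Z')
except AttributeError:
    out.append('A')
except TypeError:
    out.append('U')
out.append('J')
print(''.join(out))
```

Execution trace: 'S' (inner except ZeroDivisionError) → 'Z' (try body, no exception) → 'J' (after the try/except). Output: SZJ

Answer: SZJ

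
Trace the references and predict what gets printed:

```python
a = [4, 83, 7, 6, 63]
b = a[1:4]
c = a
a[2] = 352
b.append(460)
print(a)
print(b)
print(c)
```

Key concept: slice vs alias.
Step by step:
`a = [4, 83, 7, 6, 63]` → a = [4, 83, 7, 6, 63]
`b = a[1:4]` → b = [83, 7, 6]
`c = a` → c = [4, 83, 7, 6, 63] (same object as a)
`a[2] = 352` → a = [4, 83, 352, 6, 63] (same object as c); c = [4, 83, 352, 6, 63] (same object as a)
`b.append(460)` → b = [83, 7, 6, 460]
`print(a)` → prints [4, 83, 352, 6, 63]
`print(b)` → prints [83, 7, 6, 460]
`print(c)` → prints [4, 83, 352, 6, 63]

Answer:
[4, 83, 352, 6, 63]
[83, 7, 6, 460]
[4, 83, 352, 6, 63]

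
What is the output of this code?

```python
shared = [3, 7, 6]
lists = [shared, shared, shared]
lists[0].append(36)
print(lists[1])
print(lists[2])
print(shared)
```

Key concept: list of same reference.
Step by step:
`shared = [3, 7, 6]` → shared = [3, 7, 6]
`lists = [shared, shared, shared]` → lists = [[3, 7, 6], [3, 7, 6], [3, 7, 6]]
`lists[0].append(36)` → shared = [3, 7, 6, 36]; lists = [[3, 7, 6, 36], [3, 7, 6, 36], [3, 7, 6, 36]]
`print(lists[1])` → prints [3, 7, 6, 36]
`print(lists[2])` → prints [3, 7, 6, 36]
`print(shared)` → prints [3, 7, 6, 36]

Answer:
[3, 7, 6, 36]
[3, 7, 6, 36]
[3, 7, 6, 36]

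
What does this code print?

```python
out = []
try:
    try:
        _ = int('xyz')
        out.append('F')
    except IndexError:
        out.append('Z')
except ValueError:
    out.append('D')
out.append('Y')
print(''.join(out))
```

Execution trace: 'D' (outer except ValueError) → 'Y' (after the try/except). Output: DY

Answer: DY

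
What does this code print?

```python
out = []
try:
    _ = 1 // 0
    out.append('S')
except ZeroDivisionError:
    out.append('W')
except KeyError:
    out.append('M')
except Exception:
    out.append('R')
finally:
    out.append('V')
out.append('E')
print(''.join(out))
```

Execution trace: 'W' (except ZeroDivisionError) → 'V' (finally) → 'E' (after the try/except). Output: WVE

Answer: WVE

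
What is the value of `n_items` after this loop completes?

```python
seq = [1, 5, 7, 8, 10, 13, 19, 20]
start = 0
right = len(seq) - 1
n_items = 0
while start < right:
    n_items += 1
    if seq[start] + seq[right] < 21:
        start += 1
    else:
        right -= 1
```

Steps to find pair summing to 21
`n_items` takes the values: 0 → 1 → 2 → 3 → 4 → 5 → 6 → 7

Answer: 7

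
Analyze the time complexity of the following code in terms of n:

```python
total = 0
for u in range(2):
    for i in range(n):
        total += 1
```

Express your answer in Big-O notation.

Each loop level contributes: 1 × n. Multiplying the contributions gives O(n).

Answer: O(n)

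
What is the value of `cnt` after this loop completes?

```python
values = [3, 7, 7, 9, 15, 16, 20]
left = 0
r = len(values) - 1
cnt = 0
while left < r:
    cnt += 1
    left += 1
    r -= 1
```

Iterations until pointers meet (list length 7)
`cnt` takes the values: 0 → 1 → 2 → 3

Answer: 3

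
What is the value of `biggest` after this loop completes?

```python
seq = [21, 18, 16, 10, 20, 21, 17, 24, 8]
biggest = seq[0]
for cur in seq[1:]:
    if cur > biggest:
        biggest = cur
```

Maximum of [21, 18, 16, 10, 20, 21, 17, 24, 8]
`biggest` takes the values: 21 → 24

Answer: 24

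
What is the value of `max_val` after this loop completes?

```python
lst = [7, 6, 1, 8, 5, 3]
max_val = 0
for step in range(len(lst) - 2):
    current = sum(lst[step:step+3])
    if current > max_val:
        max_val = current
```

Max sum of 3-element window in [7, 6, 1, 8, 5, 3]
`max_val` takes the values: 0 → 14 → 15 → 16

Answer: 16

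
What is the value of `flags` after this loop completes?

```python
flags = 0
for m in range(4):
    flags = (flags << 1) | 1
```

Build 4 consecutive 1-bits: 0b1111
`flags` takes the values: 0 → 1 → 3 → 7 → 15

Answer: 15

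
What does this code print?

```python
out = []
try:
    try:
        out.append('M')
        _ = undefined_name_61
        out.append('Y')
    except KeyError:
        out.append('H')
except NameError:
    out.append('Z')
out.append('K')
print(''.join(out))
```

Execution trace: 'M' (try body) → 'Z' (outer except NameError) → 'K' (after the try/except). Output: MZK

Answer: MZK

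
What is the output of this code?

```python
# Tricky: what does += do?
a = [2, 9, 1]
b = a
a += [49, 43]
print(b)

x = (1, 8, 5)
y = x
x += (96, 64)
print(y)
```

Key concept: += behavior differs for mutable vs immutable.
Step by step:
`a = [2, 9, 1]` → a = [2, 9, 1]
`b = a` → b = [2, 9, 1] (same object as a)
`a += [49, 43]` → a = [2, 9, 1, 49, 43] (same object as b); b = [2, 9, 1, 49, 43] (same object as a)
`print(b)` → prints [2, 9, 1, 49, 43]
`x = (1, 8, 5)` → x = (1, 8, 5)
`y = x` → y = (1, 8, 5)
`x += (96, 64)` → x = (1, 8, 5, 96, 64)
`print(y)` → prints (1, 8, 5)

Answer:
[2, 9, 1, 49, 43]
(1, 8, 5)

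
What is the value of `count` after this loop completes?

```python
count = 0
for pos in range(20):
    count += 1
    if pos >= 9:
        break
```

Loop breaks when pos reaches 9, count is 10
`count` takes the values: 0 → 1 → 2 → 3 → 4 → 5 → 6 → 7 → 8 → 9 → 10

Answer: 10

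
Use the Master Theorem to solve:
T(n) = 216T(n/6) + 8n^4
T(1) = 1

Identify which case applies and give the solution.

a=216, b=6, f(n)=8n^4. log_6(216) = 3. Since c=4 > 3 and the regularity condition holds (216(n/6)^4 = (216/6^4)n^4 with 216/6^4 < 1), Case 3 applies: T(n) = Θ(f(n)) = O(n^4).

Answer: O(n^4) - Case 3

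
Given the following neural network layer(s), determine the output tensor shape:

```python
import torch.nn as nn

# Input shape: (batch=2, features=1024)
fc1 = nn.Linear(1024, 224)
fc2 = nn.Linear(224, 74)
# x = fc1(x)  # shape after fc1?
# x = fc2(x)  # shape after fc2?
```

Input: (2, 1024) -> after fc1: (2, 224) -> Output: (2, 74)

Answer: (2, 74)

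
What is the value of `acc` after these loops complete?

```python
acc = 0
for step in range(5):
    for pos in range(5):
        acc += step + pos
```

Sum of all step+pos for step,pos in 5x5
`acc` takes the values: 0 → 1 → 3 → 6 → 10 → 11 → 13 → 16 → 20 → 25 → 27 → 30 → 34 → 39 → 45 → 48 → 52 → 57 → 63 → 70 → 74 → 79 → 85 → 92 → 100

Answer: 100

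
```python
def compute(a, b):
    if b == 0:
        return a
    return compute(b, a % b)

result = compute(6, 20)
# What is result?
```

compute(6, 20) -> compute(20, 6) -> compute(6, 2) -> compute(2, 0) -> 2

Answer: 2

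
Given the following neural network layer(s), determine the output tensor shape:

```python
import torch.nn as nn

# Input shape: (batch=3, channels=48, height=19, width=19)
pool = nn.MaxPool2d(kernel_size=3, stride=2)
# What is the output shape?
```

Input: (3, 48, 19, 19) -> Output: (3, 48, 9, 9)

Answer: (3, 48, 9, 9)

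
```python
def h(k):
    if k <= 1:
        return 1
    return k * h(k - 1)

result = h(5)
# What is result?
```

h(5) = 5 * 4 * 3 * 2 * 1 = 120

Answer: 120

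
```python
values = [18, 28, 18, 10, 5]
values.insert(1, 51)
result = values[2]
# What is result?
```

Trace:
`values = [18, 28, 18, 10, 5]` → values = [18, 28, 18, 10, 5]
`values.insert(1, 51)` → values = [18, 51, 28, 18, 10, 5]
`result = values[2]` → result = 28
So result = 28

Answer: 28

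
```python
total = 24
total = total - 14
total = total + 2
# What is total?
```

Trace:
`total = 24` → total = 24
`total = total - 14` → total = 10
`total = total + 2` → total = 12
So total = 12

Answer: 12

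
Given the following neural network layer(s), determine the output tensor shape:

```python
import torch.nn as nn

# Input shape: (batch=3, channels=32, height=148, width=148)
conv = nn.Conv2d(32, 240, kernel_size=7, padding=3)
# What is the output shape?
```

Input: (3, 32, 148, 148) -> Output: (3, 240, 148, 148)

Answer: (3, 240, 148, 148)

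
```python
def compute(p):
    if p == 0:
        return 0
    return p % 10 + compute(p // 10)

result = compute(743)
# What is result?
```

Sum of digits of 743: 3 + 4 + 7 = 14

Answer: 14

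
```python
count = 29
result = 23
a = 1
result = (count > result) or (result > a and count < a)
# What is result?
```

Trace:
`count = 29` → count = 29
`result = 23` → result = 23
`a = 1` → a = 1
`result = (count > result) or (result > a and count < a)` → result = True
So result = True

Answer: True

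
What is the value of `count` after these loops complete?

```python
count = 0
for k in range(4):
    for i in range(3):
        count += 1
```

4 * 3 = 12
`count` takes the values: 0 → 1 → 2 → 3 → 4 → 5 → 6 → 7 → 8 → 9 → 10 → 11 → 12

Answer: 12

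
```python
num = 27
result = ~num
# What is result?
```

Trace:
`num = 27` → num = 27
`result = ~num` → result = -28
So result = -28

Answer: -28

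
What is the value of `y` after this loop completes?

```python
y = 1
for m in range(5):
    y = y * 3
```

Multiply by 3, 5 times: 1 * 3^5 = 243
`y` takes the values: 1 → 3 → 9 → 27 → 81 → 243

Answer: 243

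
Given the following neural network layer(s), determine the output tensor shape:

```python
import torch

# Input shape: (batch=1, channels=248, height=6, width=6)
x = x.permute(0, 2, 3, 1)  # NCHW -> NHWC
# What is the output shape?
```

Input: (1, 248, 6, 6) -> Output: (1, 6, 6, 248)

Answer: (1, 6, 6, 248)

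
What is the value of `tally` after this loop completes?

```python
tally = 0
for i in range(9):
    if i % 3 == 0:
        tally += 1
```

Count numbers divisible by 3 in range(9)
`tally` takes the values: 0 → 1 → 2 → 3

Answer: 3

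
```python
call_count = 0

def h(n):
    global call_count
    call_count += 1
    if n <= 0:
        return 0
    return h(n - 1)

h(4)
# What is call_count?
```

Linear recursion stepping by 1: 5 calls from n=4 down to ≤0.

Answer: 5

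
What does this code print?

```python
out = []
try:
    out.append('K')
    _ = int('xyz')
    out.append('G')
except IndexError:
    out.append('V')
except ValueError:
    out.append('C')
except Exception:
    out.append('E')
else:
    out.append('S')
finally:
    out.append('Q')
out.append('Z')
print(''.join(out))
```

Execution trace: 'K' (try body) → 'C' (except ValueError) → 'Q' (finally) → 'Z' (after the try/except). Output: KCQZ

Answer: KCQZ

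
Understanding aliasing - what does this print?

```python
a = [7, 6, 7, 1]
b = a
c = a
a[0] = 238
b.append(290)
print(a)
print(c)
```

Key concept: multiple aliases.
Step by step:
`a = [7, 6, 7, 1]` → a = [7, 6, 7, 1]
`b = a` → b = [7, 6, 7, 1] (same object as a)
`c = a` → c = [7, 6, 7, 1] (same object as a, b)
`a[0] = 238` → a = [238, 6, 7, 1] (same object as b, c); b = [238, 6, 7, 1] (same object as a, c); c = [238, 6, 7, 1] (same object as a, b)
`b.append(290)` → a = [238, 6, 7, 1, 290] (same object as b, c); b = [238, 6, 7, 1, 290] (same object as a, c); c = [238, 6, 7, 1, 290] (same object as a, b)
`print(a)` → prints [238, 6, 7, 1, 290]
`print(c)` → prints [238, 6, 7, 1, 290]

Answer:
[238, 6, 7, 1, 290]
[238, 6, 7, 1, 290]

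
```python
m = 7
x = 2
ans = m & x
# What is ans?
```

Trace:
`m = 7` → m = 7
`x = 2` → x = 2
`ans = m & x` → ans = 2
So ans = 2

Answer: 2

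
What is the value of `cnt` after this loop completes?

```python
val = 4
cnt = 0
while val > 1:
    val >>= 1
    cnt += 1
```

Count right shifts until 1
`cnt` takes the values: 0 → 1 → 2

Answer: 2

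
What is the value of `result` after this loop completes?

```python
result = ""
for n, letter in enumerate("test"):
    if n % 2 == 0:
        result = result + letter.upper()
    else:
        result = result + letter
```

Uppercase even positions in 'test'
`result` takes the values: "" → "T" → "Te" → "TeS" → "TeSt"

Answer: "TeSt"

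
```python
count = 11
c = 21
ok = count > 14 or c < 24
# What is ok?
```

Trace:
`count = 11` → count = 11
`c = 21` → c = 21
`ok = count > 14 or c < 24` → ok = True
So ok = True

Answer: True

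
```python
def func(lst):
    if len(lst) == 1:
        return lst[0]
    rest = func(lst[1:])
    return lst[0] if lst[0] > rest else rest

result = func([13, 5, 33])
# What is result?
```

Recursive max over [13, 5, 33] = 33

Answer: 33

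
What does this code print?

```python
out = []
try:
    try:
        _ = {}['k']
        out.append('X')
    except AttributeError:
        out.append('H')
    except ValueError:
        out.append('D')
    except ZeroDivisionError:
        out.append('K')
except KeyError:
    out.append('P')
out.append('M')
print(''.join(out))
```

Execution trace: 'P' (outer except KeyError) → 'M' (after the try/except). Output: PM

Answer: PM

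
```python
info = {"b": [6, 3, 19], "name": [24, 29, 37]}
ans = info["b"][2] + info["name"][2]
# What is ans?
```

Trace:
`info = {"b": [6, 3, 19], "name": [24, 29, 37]}` → info = {'b': [6, 3, 19], 'name': [24, 29, 37]}
`ans = info["b"][2] + info["name"][2]` → ans = 56
So ans = 56

Answer: 56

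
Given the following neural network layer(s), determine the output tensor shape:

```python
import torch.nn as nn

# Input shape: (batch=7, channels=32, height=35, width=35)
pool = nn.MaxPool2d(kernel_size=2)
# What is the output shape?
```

Input: (7, 32, 35, 35) -> Output: (7, 32, 17, 17)

Answer: (7, 32, 17, 17)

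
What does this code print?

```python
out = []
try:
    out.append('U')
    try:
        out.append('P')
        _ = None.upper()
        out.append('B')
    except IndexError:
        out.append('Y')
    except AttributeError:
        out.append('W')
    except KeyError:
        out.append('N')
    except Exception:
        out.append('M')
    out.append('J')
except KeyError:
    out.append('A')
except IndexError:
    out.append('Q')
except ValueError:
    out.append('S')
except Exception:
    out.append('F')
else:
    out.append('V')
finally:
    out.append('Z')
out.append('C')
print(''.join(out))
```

Execution trace: 'U' (try body) → 'P' (inner try body) → 'W' (inner except AttributeError) → 'J' (try body, no exception) → 'V' (else) → 'Z' (finally) → 'C' (after the try/except). Output: UPWJVZC

Answer: UPWJVZC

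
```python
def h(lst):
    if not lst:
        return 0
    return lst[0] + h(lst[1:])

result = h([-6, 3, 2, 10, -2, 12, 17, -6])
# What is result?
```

(-6) + 3 + 2 + 10 + (-2) + 12 + 17 + (-6) + 0 = 30

Answer: 30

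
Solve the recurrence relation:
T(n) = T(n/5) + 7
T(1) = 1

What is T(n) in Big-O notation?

Each step divides n by 5 and adds 7. After log_5(n) steps we reach T(1)=1. So T(n) = 7·log_5(n) + 1 = O(log n).

Answer: O(log n)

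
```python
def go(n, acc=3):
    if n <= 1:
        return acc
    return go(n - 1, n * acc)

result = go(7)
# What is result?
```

Accumulator trace (n, acc): (7, 3) -> (6, 21) -> (5, 126) -> (4, 630) -> (3, 2520) -> (2, 7560) -> (1, 15120) -> return 15120

Answer: 15120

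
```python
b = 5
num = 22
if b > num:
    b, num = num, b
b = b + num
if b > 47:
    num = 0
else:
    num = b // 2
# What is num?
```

Trace:
`b = 5` → b = 5
`num = 22` → num = 22
`if b > num: ...` → b > num is False → no variable changes
`b = b + num` → b = 27
`if b > 47: ...` → b > 47 is False, take else branch → num = 13
So num = 13

Answer: 13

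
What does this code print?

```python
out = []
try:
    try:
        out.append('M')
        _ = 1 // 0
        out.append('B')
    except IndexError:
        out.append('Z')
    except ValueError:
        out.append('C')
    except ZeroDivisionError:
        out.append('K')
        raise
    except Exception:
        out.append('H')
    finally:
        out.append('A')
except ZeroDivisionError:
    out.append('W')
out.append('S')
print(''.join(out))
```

Execution trace: 'M' (inner try body) → 'K' (inner except ZeroDivisionError) → 'A' (inner finally) → 'W' (outer except ZeroDivisionError) → 'S' (after the try/except). Output: MKAWS

Answer: MKAWS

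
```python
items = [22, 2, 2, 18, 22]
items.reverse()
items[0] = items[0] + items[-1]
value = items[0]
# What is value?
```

Trace:
`items = [22, 2, 2, 18, 22]` → items = [22, 2, 2, 18, 22]
`items.reverse()` → items = [22, 18, 2, 2, 22]
`items[0] = items[0] + items[-1]` → items = [44, 18, 2, 2, 22]
`value = items[0]` → value = 44
So value = 44

Answer: 44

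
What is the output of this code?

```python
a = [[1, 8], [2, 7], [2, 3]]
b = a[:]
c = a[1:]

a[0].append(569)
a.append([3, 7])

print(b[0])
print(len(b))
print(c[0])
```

Key concept: slice with nested mutation.
Step by step:
`a = [[1, 8], [2, 7], [2, 3]]` → a = [[1, 8], [2, 7], [2, 3]]
`b = a[:]` → b = [[1, 8], [2, 7], [2, 3]]
`c = a[1:]` → c = [[2, 7], [2, 3]]
`a[0].append(569)` → a = [[1, 8, 569], [2, 7], [2, 3]]; b = [[1, 8, 569], [2, 7], [2, 3]]
`a.append([3, 7])` → a = [[1, 8, 569], [2, 7], [2, 3], [3, 7]]
`print(b[0])` → prints [1, 8, 569]
`print(len(b))` → prints 3
`print(c[0])` → prints [2, 7]

Answer:
[1, 8, 569]
3
[2, 7]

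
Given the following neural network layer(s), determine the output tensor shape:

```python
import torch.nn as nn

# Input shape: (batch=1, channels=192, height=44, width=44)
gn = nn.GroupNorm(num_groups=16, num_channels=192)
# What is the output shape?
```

Input: (1, 192, 44, 44) -> Output: (1, 192, 44, 44)

Answer: (1, 192, 44, 44)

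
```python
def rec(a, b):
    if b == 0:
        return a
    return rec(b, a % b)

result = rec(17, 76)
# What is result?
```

rec(17, 76) -> rec(76, 17) -> rec(17, 8) -> rec(8, 1) -> rec(1, 0) -> 1

Answer: 1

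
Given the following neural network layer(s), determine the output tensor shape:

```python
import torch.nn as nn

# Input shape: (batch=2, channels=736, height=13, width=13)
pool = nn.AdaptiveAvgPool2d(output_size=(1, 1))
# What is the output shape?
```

Input: (2, 736, 13, 13) -> Output: (2, 736, 1, 1)

Answer: (2, 736, 1, 1)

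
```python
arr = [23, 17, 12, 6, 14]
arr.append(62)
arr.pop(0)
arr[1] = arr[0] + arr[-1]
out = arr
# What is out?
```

Trace:
`arr = [23, 17, 12, 6, 14]` → arr = [23, 17, 12, 6, 14]
`arr.append(62)` → arr = [23, 17, 12, 6, 14, 62]
`arr.pop(0)` → arr = [17, 12, 6, 14, 62]
`arr[1] = arr[0] + arr[-1]` → arr = [17, 79, 6, 14, 62]
`out = arr` → out = [17, 79, 6, 14, 62]
So out = [17, 79, 6, 14, 62]

Answer: [17, 79, 6, 14, 62]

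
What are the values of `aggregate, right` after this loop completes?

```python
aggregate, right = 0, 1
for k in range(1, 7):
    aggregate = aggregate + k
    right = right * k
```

Sum and factorial of 1 to 6
`aggregate, right` takes the values: (0, 1) → (1, 1) → (3, 1) → (3, 2) → (6, 2) → (6, 6) → (10, 6) → (10, 24) → (15, 24) → (15, 120) → (21, 120) → (21, 720)

Answer: 21, 720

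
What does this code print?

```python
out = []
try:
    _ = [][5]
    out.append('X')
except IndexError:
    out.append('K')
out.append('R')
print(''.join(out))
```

Execution trace: 'K' (except IndexError) → 'R' (after the try/except). Output: KR

Answer: KR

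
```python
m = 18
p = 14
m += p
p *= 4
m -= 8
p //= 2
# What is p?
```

Trace:
`m = 18` → m = 18
`p = 14` → p = 14
`m += p` → m = 32
`p *= 4` → p = 56
`m -= 8` → m = 24
`p //= 2` → p = 28
So p = 28

Answer: 28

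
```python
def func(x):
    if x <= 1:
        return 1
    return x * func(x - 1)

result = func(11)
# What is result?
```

func(11) = 11 * 10 * 9 * 8 * 7 * 6 * 5 * 4 * 3 * 2 * 1 = 39916800

Answer: 39916800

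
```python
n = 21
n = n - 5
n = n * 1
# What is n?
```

Trace:
`n = 21` → n = 21
`n = n - 5` → n = 16
`n = n * 1` → n = 16
So n = 16

Answer: 16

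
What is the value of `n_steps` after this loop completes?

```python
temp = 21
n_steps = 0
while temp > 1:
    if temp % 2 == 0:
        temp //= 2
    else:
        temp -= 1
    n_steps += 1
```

Steps to reduce 21 to 1
`n_steps` takes the values: 0 → 1 → 2 → 3 → 4 → 5 → 6

Answer: 6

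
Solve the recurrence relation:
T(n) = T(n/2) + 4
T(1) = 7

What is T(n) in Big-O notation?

Each step divides n by 2 and adds 4. After log_2(n) steps we reach T(1)=7. So T(n) = 4·log_2(n) + 7 = O(log n).

Answer: O(log n)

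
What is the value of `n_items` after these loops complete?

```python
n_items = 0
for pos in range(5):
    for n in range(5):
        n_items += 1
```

5 * 5 = 25
`n_items` takes the values: 0 → 1 → 2 → 3 → 4 → 5 → 6 → 7 → 8 → 9 → 10 → 11 → 12 → 13 → 14 → 15 → 16 → 17 → 18 → 19 → 20 → 21 → 22 → 23 → 24 → 25

Answer: 25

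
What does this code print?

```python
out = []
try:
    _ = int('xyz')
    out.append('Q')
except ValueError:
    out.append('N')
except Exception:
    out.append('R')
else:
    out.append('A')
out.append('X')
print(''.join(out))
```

Execution trace: 'N' (except ValueError) → 'X' (after the try/except). Output: NX

Answer: NX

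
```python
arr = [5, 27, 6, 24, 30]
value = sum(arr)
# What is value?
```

Trace:
`arr = [5, 27, 6, 24, 30]` → arr = [5, 27, 6, 24, 30]
`value = sum(arr)` → value = 92
So value = 92

Answer: 92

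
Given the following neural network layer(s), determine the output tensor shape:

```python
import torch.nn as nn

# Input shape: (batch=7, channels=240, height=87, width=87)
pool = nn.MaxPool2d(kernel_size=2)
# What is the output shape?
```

Input: (7, 240, 87, 87) -> Output: (7, 240, 43, 43)

Answer: (7, 240, 43, 43)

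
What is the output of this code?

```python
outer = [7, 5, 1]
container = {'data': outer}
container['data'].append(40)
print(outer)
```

Key concept: dict holds reference to list.
Step by step:
`outer = [7, 5, 1]` → outer = [7, 5, 1]
`container = {'data': outer}` → container = {'data': [7, 5, 1]}
`container['data'].append(40)` → outer = [7, 5, 1, 40]; container = {'data': [7, 5, 1, 40]}
`print(outer)` → prints [7, 5, 1, 40]

Answer: [7, 5, 1, 40]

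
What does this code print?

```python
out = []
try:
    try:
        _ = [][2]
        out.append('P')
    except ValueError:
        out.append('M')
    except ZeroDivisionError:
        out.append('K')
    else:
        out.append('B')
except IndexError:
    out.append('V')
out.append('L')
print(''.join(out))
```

Execution trace: 'V' (outer except IndexError) → 'L' (after the try/except). Output: VL

Answer: VL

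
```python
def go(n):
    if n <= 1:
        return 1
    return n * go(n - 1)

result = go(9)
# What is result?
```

go(9) = 9 * 8 * 7 * 6 * 5 * 4 * 3 * 2 * 1 = 362880

Answer: 362880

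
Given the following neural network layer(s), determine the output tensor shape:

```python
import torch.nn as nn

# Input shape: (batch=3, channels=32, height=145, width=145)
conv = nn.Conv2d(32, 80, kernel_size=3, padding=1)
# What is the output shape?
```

Input: (3, 32, 145, 145) -> Output: (3, 80, 145, 145)

Answer: (3, 80, 145, 145)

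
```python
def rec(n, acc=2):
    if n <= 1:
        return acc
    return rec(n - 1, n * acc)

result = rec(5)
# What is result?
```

Accumulator trace (n, acc): (5, 2) -> (4, 10) -> (3, 40) -> (2, 120) -> (1, 240) -> return 240

Answer: 240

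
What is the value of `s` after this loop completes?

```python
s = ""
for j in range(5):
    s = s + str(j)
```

Concatenate digits 0 to 4
`s` takes the values: "" → "0" → "01" → "012" → "0123" → "01234"

Answer: "01234"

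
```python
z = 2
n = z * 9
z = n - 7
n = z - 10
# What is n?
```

Trace:
`z = 2` → z = 2
`n = z * 9` → n = 18
`z = n - 7` → z = 11
`n = z - 10` → n = 1
So n = 1

Answer: 1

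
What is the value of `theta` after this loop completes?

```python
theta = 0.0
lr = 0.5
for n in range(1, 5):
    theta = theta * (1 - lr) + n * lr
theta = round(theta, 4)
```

Moving average with lr=0.5
`theta` takes the values: 0.0 → 0.5 → 1.25 → 2.125 → 3.0625

Answer: 3.0625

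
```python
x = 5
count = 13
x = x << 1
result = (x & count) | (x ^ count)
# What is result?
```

Trace:
`x = 5` → x = 5
`count = 13` → count = 13
`x = x << 1` → x = 10
`result = (x & count) | (x ^ count)` → result = 15
So result = 15

Answer: 15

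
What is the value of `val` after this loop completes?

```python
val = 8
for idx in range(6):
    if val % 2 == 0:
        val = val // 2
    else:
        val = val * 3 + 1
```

Collatz-style transformation from 8
`val` takes the values: 8 → 4 → 2 → 1 → 4 → 2 → 1

Answer: 1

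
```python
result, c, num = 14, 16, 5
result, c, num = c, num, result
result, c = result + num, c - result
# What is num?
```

Trace:
`result, c, num = 14, 16, 5` → result = 14; c = 16; num = 5
`result, c, num = c, num, result` → result = 16; c = 5; num = 14
`result, c = result + num, c - result` → result = 30; c = -11
So num = 14

Answer: 14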